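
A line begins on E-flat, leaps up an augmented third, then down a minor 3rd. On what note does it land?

An augmented third up from Eb is G# (letter G, 5 semitones up).
A minor third down from G# is E# (letter E, 3 semitones down).

E#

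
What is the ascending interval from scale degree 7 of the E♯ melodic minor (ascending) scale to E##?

major second

Scale degree 7 of E# melodic minor (ascending) is D##.
D## up to E##: letters D→E make it a second; 2 semitones makes it major.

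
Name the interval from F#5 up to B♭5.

diminished fourth

The letter names run F→B, a span of 3 letter steps, so the interval is some kind of fourth.
F# to Bb is 4 semitones. A perfect fourth is 5, so 4 makes it diminished.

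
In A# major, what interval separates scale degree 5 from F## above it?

major second

Scale degree 5 of A# major is E#.
E# up to F##: letters E→F make it a second; 2 semitones makes it major.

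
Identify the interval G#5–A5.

minor second

Counting letters G–A gives a second.
G#→A = 1 semitone, 1 narrower than the major second (2), so minor.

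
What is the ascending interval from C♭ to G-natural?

The letter names run C→G, a span of 4 letter steps, so the interval is some kind of fifth.
Cb to G is 8 semitones. A perfect fifth is 7, so 8 makes it augmented.

augmented fifth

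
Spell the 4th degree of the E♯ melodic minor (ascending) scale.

A#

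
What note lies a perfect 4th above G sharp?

G up a perfect fourth is C, so the target letter is C.
From G#, a perfect fourth is 5 semitones up: C#.

C#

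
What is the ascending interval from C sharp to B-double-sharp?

augmented seventh

The letter names run C→B, a span of 6 letter steps, so the interval is some kind of seventh.
C# to B## is 12 semitones. A major seventh is 11, so 12 makes it augmented.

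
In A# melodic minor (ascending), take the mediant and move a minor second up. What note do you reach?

The mediant of A# melodic minor (ascending) is C#.
A minor second (1 semitone) above C# lands on the letter D, giving D.

D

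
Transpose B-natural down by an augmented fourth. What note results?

F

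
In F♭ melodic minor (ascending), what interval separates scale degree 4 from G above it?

augmented sixth

Scale degree 4 of Fb melodic minor (ascending) is Bbb.
Bbb up to G: letters B→G make it a sixth; 10 semitones makes it augmented.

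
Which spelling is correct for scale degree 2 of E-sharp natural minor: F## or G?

Each scale degree takes a distinct letter name. Degree 2 of a scale on E must use the letter F.
F## and G are enharmonically the same pitch, but only F## uses the letter F, so it is the correct spelling here.

F##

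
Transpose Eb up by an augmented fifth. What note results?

B

E up a perfect fifth is B, so the target letter is B.
From Eb, an augmented fifth is 8 semitones up: B.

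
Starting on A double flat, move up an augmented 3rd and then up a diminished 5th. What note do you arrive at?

Gb

An augmented third up from Abb is C (letter C, 5 semitones up).
A diminished fifth up from C is Gb (letter G, 6 semitones up).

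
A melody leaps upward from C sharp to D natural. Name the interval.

Counting letters C–D gives a second.
C#→D = 1 semitone, 1 narrower than the major second (2), so minor.

minor second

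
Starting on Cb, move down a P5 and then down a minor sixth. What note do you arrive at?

Ab

A perfect fifth down from Cb is Fb (letter F, 7 semitones down).
A minor sixth down from Fb is Ab (letter A, 8 semitones down).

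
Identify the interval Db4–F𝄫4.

diminished third

The letter names run D→F, a span of 2 letter steps, so the interval is some kind of third.
Db to Fbb is 2 semitones. A major third is 4, so 2 makes it diminished.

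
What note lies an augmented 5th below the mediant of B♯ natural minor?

The mediant of B# natural minor is D#.
An augmented fifth (8 semitones) below D# lands on the letter G, giving G.

G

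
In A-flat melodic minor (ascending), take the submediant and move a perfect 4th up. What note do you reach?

Bb

The submediant of Ab melodic minor (ascending) is F.
A perfect fourth (5 semitones) above F lands on the letter B, giving Bb.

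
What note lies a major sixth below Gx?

B#

A sixth below G lands on the letter B.
A major sixth spans 9 semitones, so G## moves to pitch class 0. On the letter B that is B#.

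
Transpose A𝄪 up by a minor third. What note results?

C##

A third above A lands on the letter C.
A minor third spans 3 semitones, so A## moves to pitch class 2. On the letter C that is C##.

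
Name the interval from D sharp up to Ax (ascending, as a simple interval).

augmented fifth

Counting letters D–E–F–G–A gives a fifth.
D#→A## = 8 semitones, 1 wider than the perfect fifth (7), so augmented.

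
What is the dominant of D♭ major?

Ab

The Db major scale runs Db Eb F Gb Ab Bb C.
Degree 5 is Ab.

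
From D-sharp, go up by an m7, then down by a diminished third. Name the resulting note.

A minor seventh up from D# is C# (letter C, 10 semitones up).
A diminished third down from C# is A## (letter A, 2 semitones down).

A##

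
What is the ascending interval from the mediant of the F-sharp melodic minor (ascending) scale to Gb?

diminished seventh

The mediant of F# melodic minor (ascending) is A.
A up to Gb: letters A→G make it a seventh; 9 semitones makes it diminished.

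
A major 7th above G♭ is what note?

F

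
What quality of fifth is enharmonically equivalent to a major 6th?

doubly augmented

A major sixth spans 9 semitones.
A fifth spanning 9 semitones is doubly augmented (the perfect fifth is 7).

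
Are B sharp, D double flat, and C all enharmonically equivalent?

Yes

B# = pitch class 0 and Dbb = pitch class 0 and C = pitch class 0 — the same pitch class, so they are enharmonic equivalents.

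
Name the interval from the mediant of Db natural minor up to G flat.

The mediant of Db natural minor is Fb.
Fb up to Gb: letters F→G make it a second; 2 semitones makes it major.

major second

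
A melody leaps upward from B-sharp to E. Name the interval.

Counting letters B–C–D–E gives a fourth.
B#→E = 4 semitones, 1 narrower than the perfect fourth (5), so diminished.

diminished fourth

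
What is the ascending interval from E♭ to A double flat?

The letter names run E→A, a span of 3 letter steps, so the interval is some kind of fourth.
Eb to Abb is 4 semitones. A perfect fourth is 5, so 4 makes it diminished.

diminished fourth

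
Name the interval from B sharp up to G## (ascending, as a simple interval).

major sixth

The letter names run B→G, a span of 5 letter steps, so the interval is some kind of sixth.
B# to G## is 9 semitones. A major sixth is 9, so 9 makes it major.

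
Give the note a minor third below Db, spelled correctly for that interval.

D down a major third is Bb, so the target letter is B.
From Db, a minor third is 3 semitones down: Bb.

Bb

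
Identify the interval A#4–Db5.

The letter names run A→D, a span of 3 letter steps, so the interval is some kind of fourth.
A# to Db is 3 semitones. A perfect fourth is 5, so 3 makes it doubly diminished.

doubly diminished fourth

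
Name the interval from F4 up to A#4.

augmented third

The letter names run F→A, a span of 2 letter steps, so the interval is some kind of third.
F to A# is 5 semitones. A major third is 4, so 5 makes it augmented.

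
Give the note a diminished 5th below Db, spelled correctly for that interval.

G

A fifth below D lands on the letter G.
A diminished fifth spans 6 semitones, so Db moves to pitch class 7. On the letter G that is G.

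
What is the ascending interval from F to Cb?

diminished fifth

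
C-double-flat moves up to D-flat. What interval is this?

The letter names run C→D, a span of 1 letter step, so the interval is some kind of second.
Cbb to Db is 3 semitones. A major second is 2, so 3 makes it augmented.

augmented second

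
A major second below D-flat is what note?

D down a major second is C, so the target letter is C.
From Db, a major second is 2 semitones down: Cb.

Cb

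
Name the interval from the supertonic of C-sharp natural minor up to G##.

augmented fourth

The supertonic of C# natural minor is D#.
D# up to G##: letters D→G make it a fourth; 6 semitones makes it augmented.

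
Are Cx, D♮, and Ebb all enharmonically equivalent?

Yes

C## = pitch class 2 and D = pitch class 2 and Ebb = pitch class 2 — the same pitch class, so they are enharmonic equivalents.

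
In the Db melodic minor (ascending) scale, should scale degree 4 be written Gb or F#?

Each scale degree takes a distinct letter name. Degree 4 of a scale on D must use the letter G.
Gb and F# are enharmonically the same pitch, but only Gb uses the letter G, so it is the correct spelling here.

Gb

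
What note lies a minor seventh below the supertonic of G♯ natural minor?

The supertonic of G# natural minor is A#.
A minor seventh (10 semitones) below A# lands on the letter B, giving B#.

B#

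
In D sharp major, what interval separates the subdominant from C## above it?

The subdominant of D# major is G#.
G# up to C##: letters G→C make it a fourth; 6 semitones makes it augmented.

augmented fourth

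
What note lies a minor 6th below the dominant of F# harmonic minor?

The dominant of F# harmonic minor is C#.
A minor sixth (8 semitones) below C# lands on the letter E, giving E#.

E#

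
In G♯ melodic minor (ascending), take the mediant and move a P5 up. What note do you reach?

F#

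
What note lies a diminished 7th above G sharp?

A seventh above G lands on the letter F.
A diminished seventh spans 9 semitones, so G# moves to pitch class 5. On the letter F that is F.

F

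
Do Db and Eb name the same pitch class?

No

Two spellings are enharmonically equivalent only if they share a pitch class.
Here Db → 1, Eb → 3; 1 ≠ 3, so they are not.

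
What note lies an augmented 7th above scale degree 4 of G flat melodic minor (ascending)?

B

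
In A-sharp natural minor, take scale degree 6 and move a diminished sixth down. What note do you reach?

Scale degree 6 of A# natural minor is F#.
A diminished sixth (7 semitones) below F# lands on the letter A, giving A##.

A##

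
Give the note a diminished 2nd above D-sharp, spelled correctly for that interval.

Eb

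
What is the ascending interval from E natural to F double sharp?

augmented second

Counting letters E–F gives a second.
E→F## = 3 semitones, 1 wider than the major second (2), so augmented.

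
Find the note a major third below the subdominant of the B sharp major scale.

C#

The subdominant of B# major is E#.
A major third (4 semitones) below E# lands on the letter C, giving C#.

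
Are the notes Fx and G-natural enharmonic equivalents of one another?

Yes

F## is pitch class 7; G is pitch class 7.
All spellings map to pitch class 7, so they are enharmonically equivalent.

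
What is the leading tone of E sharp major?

D##

Degree 7 takes the letter 6 steps above E, which is D.
In major, degree 7 sits 11 semitones above the tonic. E# + 11 semitones is pitch class 4, spelled on D as D##.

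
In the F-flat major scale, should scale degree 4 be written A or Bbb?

Bbb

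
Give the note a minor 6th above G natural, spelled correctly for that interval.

Eb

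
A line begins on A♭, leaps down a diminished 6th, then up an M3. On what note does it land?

A diminished sixth down from Ab is C# (letter C, 7 semitones down).
A major third up from C# is E# (letter E, 4 semitones up).

E#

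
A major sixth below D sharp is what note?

F#

A sixth below D lands on the letter F.
A major sixth spans 9 semitones, so D# moves to pitch class 6. On the letter F that is F#.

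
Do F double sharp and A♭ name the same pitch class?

No

Two spellings are enharmonically equivalent only if they share a pitch class.
Here F## → 7, Ab → 8; 7 ≠ 8, so they are not.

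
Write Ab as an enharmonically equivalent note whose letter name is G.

Plain G sits 1 semitone below Ab, so on the letter G the same pitch needs a sharp: G#.

G#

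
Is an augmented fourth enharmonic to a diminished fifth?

An augmented fourth spans 6 semitones; a diminished fifth spans 6.
They are enharmonically equivalent.

Yes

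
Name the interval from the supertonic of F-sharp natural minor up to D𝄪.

The supertonic of F# natural minor is G#.
G# up to D##: letters G→D make it a fifth; 8 semitones makes it augmented.

augmented fifth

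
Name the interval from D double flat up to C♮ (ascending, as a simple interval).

augmented seventh

The letter names run D→C, a span of 6 letter steps, so the interval is some kind of seventh.
Dbb to C is 12 semitones. A major seventh is 11, so 12 makes it augmented.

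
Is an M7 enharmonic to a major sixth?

No

A major seventh spans 11 semitones; a major sixth spans 9.
The spans differ, so they are not enharmonic equivalents.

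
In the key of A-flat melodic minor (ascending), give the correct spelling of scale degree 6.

F

Degree 6 takes the letter 5 steps above A, which is F.
In melodic minor (ascending), degree 6 sits 9 semitones above the tonic. Ab + 9 semitones is pitch class 5, spelled on F as F.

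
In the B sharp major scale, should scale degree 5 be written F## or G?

Each scale degree takes a distinct letter name. Degree 5 of a scale on B must use the letter F.
F## and G are enharmonically the same pitch, but only F## uses the letter F, so it is the correct spelling here.

F##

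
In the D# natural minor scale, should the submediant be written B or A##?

B

Each scale degree takes a distinct letter name. Degree 6 of a scale on D must use the letter B.
B and A## are enharmonically the same pitch, but only B uses the letter B, so it is the correct spelling here.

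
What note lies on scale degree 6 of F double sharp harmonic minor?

Degree 6 takes the letter 5 steps above F, which is D.
In harmonic minor, degree 6 sits 8 semitones above the tonic. F## + 8 semitones is pitch class 3, spelled on D as D#.

D#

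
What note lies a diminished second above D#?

Eb

D up a major second is E, so the target letter is E.
From D#, a diminished second is 0 semitones up: Eb.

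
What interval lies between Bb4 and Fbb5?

The letter names run B→F, a span of 4 letter steps, so the interval is some kind of fifth.
Bb to Fbb is 5 semitones. A perfect fifth is 7, so 5 makes it doubly diminished.

doubly diminished fifth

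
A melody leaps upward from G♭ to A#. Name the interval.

doubly augmented second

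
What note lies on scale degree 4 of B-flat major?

Eb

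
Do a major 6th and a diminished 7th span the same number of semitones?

Yes

A major sixth spans 9 semitones; a diminished seventh spans 9.
They are enharmonically equivalent.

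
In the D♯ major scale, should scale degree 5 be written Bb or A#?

A#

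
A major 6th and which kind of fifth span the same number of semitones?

doubly augmented

A major sixth spans 9 semitones.
A fifth spanning 9 semitones is doubly augmented (the perfect fifth is 7).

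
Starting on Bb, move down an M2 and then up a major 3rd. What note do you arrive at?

C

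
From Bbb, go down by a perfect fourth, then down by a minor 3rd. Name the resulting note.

Db

A perfect fourth down from Bbb is Fb (letter F, 5 semitones down).
A minor third down from Fb is Db (letter D, 3 semitones down).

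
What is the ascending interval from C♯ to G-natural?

diminished fifth

Counting letters C–D–E–F–G gives a fifth.
C#→G = 6 semitones, 1 narrower than the perfect fifth (7), so diminished.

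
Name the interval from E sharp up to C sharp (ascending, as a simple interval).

minor sixth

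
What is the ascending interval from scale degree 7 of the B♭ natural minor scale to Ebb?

diminished fifth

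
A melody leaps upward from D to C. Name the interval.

The letter names run D→C, a span of 6 letter steps, so the interval is some kind of seventh.
D to C is 10 semitones. A major seventh is 11, so 10 makes it minor.

minor seventh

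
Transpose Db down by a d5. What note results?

D down a perfect fifth is G, so the target letter is G.
From Db, a diminished fifth is 6 semitones down: G.

G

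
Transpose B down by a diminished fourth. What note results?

F##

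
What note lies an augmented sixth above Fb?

D

F up a major sixth is D, so the target letter is D.
From Fb, an augmented sixth is 10 semitones up: D.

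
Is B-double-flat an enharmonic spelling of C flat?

Two spellings are enharmonically equivalent only if they share a pitch class.
Here Bbb → 9, Cb → 11; 9 ≠ 11, so they are not.

No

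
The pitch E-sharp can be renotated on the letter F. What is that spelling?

F

Plain F sits at the same pitch as E#, so on the letter F the same pitch needs a natural: F.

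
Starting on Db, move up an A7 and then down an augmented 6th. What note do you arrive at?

Eb

An augmented seventh up from Db is C# (letter C, 12 semitones up).
An augmented sixth down from C# is Eb (letter E, 10 semitones down).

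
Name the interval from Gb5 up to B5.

augmented third

Counting letters G–A–B gives a third.
Gb→B = 5 semitones, 1 wider than the major third (4), so augmented.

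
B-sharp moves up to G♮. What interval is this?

The letter names run B→G, a span of 5 letter steps, so the interval is some kind of sixth.
B# to G is 7 semitones. A major sixth is 9, so 7 makes it diminished.

diminished sixth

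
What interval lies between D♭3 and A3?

augmented fifth

The letter names run D→A, a span of 4 letter steps, so the interval is some kind of fifth.
Db to A is 8 semitones. A perfect fifth is 7, so 8 makes it augmented.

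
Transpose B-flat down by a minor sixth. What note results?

A sixth below B lands on the letter D.
A minor sixth spans 8 semitones, so Bb moves to pitch class 2. On the letter D that is D.

D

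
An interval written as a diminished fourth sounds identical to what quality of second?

A diminished fourth spans 4 semitones.
A second spanning 4 semitones is doubly augmented (the major second is 2).

doubly augmented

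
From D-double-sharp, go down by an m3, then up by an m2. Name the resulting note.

A minor third down from D## is B## (letter B, 3 semitones down).
A minor second up from B## is C## (letter C, 1 semitone up).

C##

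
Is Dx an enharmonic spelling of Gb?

Two spellings are enharmonically equivalent only if they share a pitch class.
Here D## → 4, Gb → 6; 4 ≠ 6, so they are not.

No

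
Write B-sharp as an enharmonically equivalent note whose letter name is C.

C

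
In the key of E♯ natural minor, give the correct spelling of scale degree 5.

The E# natural minor scale runs E# F## G# A# B# C# D#.
Degree 5 is B#.

B#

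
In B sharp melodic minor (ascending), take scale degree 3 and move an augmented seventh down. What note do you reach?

Eb

Scale degree 3 of B# melodic minor (ascending) is D#.
An augmented seventh (12 semitones) below D# lands on the letter E, giving Eb.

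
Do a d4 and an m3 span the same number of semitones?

No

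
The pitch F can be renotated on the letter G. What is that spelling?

Gbb

Plain G sits 2 semitones above F, so on the letter G the same pitch needs a double flat: Gbb.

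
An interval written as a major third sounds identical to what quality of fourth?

A major third spans 4 semitones.
A fourth spanning 4 semitones is diminished (the perfect fourth is 5).

diminished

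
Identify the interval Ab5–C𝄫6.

Counting letters A–B–C gives a third.
Ab→Cbb = 2 semitones, 2 narrower than the major third (4), so diminished.

diminished third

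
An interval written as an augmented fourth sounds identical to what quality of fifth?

An augmented fourth spans 6 semitones.
A fifth spanning 6 semitones is diminished (the perfect fifth is 7).

diminished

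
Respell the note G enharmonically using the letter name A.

Abb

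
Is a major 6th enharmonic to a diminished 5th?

No

A major sixth spans 9 semitones; a diminished fifth spans 6.
The spans differ, so they are not enharmonic equivalents.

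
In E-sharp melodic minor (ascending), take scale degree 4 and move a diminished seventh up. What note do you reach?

G

Scale degree 4 of E# melodic minor (ascending) is A#.
A diminished seventh (9 semitones) above A# lands on the letter G, giving G.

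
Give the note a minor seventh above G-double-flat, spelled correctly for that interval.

Fbb

G up a major seventh is F#, so the target letter is F.
From Gbb, a minor seventh is 10 semitones up: Fbb.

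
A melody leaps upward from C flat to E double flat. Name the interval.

The letter names run C→E, a span of 2 letter steps, so the interval is some kind of third.
Cb to Ebb is 3 semitones. A major third is 4, so 3 makes it minor.

minor third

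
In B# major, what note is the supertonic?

C##

Degree 2 takes the letter 1 step above B, which is C.
In major, degree 2 sits 2 semitones above the tonic. B# + 2 semitones is pitch class 2, spelled on C as C##.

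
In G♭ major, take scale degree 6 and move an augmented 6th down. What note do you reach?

Gbb

Scale degree 6 of Gb major is Eb.
An augmented sixth (10 semitones) below Eb lands on the letter G, giving Gbb.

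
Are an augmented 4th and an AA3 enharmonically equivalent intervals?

An augmented fourth spans 6 semitones; a doubly augmented third spans 6.
They are enharmonically equivalent.

Yes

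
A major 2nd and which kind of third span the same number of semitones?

diminished

A major second spans 2 semitones.
A third spanning 2 semitones is diminished (the major third is 4).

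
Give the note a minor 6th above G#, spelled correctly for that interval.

G up a major sixth is E, so the target letter is E.
From G#, a minor sixth is 8 semitones up: E.

E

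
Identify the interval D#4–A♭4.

doubly diminished fifth

The letter names run D→A, a span of 4 letter steps, so the interval is some kind of fifth.
D# to Ab is 5 semitones. A perfect fifth is 7, so 5 makes it doubly diminished.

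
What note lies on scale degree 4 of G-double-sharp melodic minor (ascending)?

C##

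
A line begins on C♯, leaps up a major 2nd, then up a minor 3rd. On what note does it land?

F#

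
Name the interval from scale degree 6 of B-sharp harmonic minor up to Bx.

Scale degree 6 of B# harmonic minor is G#.
G# up to B##: letters G→B make it a third; 5 semitones makes it augmented.

augmented third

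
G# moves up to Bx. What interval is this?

The letter names run G→B, a span of 2 letter steps, so the interval is some kind of third.
G# to B## is 5 semitones. A major third is 4, so 5 makes it augmented.

augmented third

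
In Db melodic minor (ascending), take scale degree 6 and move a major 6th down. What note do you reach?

Db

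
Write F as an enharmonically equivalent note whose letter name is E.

F is pitch class 5. The letter E alone is pitch class 4.
To reach pitch class 5 from E requires an offset of +1 semitone, i.e. sharp: E#.

E#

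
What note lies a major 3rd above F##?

F up a major third is A, so the target letter is A.
From F##, a major third is 4 semitones up: A##.

A##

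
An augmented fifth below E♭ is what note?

A fifth below E lands on the letter A.
An augmented fifth spans 8 semitones, so Eb moves to pitch class 7. On the letter A that is Abb.

Abb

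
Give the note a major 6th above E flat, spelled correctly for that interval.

A sixth above E lands on the letter C.
A major sixth spans 9 semitones, so Eb moves to pitch class 0. On the letter C that is C.

C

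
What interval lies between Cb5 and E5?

augmented third

The letter names run C→E, a span of 2 letter steps, so the interval is some kind of third.
Cb to E is 5 semitones. A major third is 4, so 5 makes it augmented.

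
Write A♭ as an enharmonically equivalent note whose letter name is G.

G#

Ab is pitch class 8. The letter G alone is pitch class 7.
To reach pitch class 8 from G requires an offset of +1 semitone, i.e. sharp: G#.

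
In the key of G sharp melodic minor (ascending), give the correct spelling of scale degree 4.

C#

The G# melodic minor (ascending) scale runs G# A# B C# D# E# F##.
Degree 4 is C#.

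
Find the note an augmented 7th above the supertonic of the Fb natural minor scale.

The supertonic of Fb natural minor is Gb.
An augmented seventh (12 semitones) above Gb lands on the letter F, giving F#.

F#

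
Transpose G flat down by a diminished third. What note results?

E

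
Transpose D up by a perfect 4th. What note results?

G

A fourth above D lands on the letter G.
A perfect fourth spans 5 semitones, so D moves to pitch class 7. On the letter G that is G.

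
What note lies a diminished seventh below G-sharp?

A##

G down a major seventh is Ab, so the target letter is A.
From G#, a diminished seventh is 9 semitones down: A##.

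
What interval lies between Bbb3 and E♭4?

augmented fourth

Counting letters B–C–D–E gives a fourth.
Bbb→Eb = 6 semitones, 1 wider than the perfect fourth (5), so augmented.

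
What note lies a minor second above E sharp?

A second above E lands on the letter F.
A minor second spans 1 semitone, so E# moves to pitch class 6. On the letter F that is F#.

F#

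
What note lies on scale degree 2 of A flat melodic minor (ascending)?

Bb

The Ab melodic minor (ascending) scale runs Ab Bb Cb Db Eb F G.
Degree 2 is Bb.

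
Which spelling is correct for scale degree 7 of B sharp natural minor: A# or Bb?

A#

Each scale degree takes a distinct letter name. Degree 7 of a scale on B must use the letter A.
A# and Bb are enharmonically the same pitch, but only A# uses the letter A, so it is the correct spelling here.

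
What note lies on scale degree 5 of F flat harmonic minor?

Degree 5 takes the letter 4 steps above F, which is C.
In harmonic minor, degree 5 sits 7 semitones above the tonic. Fb + 7 semitones is pitch class 11, spelled on C as Cb.

Cb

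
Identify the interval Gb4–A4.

augmented second

Counting letters G–A gives a second.
Gb→A = 3 semitones, 1 wider than the major second (2), so augmented.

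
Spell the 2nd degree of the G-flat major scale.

The Gb major scale runs Gb Ab Bb Cb Db Eb F.
Degree 2 is Ab.

Ab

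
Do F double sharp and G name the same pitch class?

F## is pitch class 7; G is pitch class 7.
All spellings map to pitch class 7, so they are enharmonically equivalent.

Yes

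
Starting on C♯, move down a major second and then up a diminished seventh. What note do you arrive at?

A major second down from C# is B (letter B, 2 semitones down).
A diminished seventh up from B is Ab (letter A, 9 semitones up).

Ab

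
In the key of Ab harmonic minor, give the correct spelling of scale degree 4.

Degree 4 takes the letter 3 steps above A, which is D.
In harmonic minor, degree 4 sits 5 semitones above the tonic. Ab + 5 semitones is pitch class 1, spelled on D as Db.

Db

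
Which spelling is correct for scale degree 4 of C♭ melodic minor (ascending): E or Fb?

Fb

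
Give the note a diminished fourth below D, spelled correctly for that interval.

A fourth below D lands on the letter A.
A diminished fourth spans 4 semitones, so D moves to pitch class 10. On the letter A that is A#.

A#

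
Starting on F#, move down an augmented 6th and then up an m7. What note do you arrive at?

An augmented sixth down from F# is Ab (letter A, 10 semitones down).
A minor seventh up from Ab is Gb (letter G, 10 semitones up).

Gb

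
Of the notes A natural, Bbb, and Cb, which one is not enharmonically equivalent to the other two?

Cb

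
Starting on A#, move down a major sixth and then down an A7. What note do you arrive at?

Db

A major sixth down from A# is C# (letter C, 9 semitones down).
An augmented seventh down from C# is Db (letter D, 12 semitones down).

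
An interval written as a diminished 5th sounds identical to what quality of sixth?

A diminished fifth spans 6 semitones.
A sixth spanning 6 semitones is doubly diminished (the major sixth is 9).

doubly diminished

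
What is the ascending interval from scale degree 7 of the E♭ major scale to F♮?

Scale degree 7 of Eb major is D.
D up to F: letters D→F make it a third; 3 semitones makes it minor.

minor third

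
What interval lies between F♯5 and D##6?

The letter names run F→D, a span of 5 letter steps, so the interval is some kind of sixth.
F# to D## is 10 semitones. A major sixth is 9, so 10 makes it augmented.

augmented sixth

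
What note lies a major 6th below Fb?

Abb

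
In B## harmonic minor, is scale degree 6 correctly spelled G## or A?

G##

Each scale degree takes a distinct letter name. Degree 6 of a scale on B must use the letter G.
G## and A are enharmonically the same pitch, but only G## uses the letter G, so it is the correct spelling here.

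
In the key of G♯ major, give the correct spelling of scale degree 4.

The G# major scale runs G# A# B# C# D# E# F##.
Degree 4 is C#.

C#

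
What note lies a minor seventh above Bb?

B up a major seventh is A#, so the target letter is A.
From Bb, a minor seventh is 10 semitones up: Ab.

Ab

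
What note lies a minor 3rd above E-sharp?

G#

A third above E lands on the letter G.
A minor third spans 3 semitones, so E# moves to pitch class 8. On the letter G that is G#.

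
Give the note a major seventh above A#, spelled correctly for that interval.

A seventh above A lands on the letter G.
A major seventh spans 11 semitones, so A# moves to pitch class 9. On the letter G that is G##.

G##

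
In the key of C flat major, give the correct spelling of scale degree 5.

Gb

Degree 5 takes the letter 4 steps above C, which is G.
In major, degree 5 sits 7 semitones above the tonic. Cb + 7 semitones is pitch class 6, spelled on G as Gb.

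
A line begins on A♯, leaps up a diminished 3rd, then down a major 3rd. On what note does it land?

Ab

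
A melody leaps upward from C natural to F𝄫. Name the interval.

doubly diminished fourth

Counting letters C–D–E–F gives a fourth.
C→Fbb = 3 semitones, 2 narrower than the perfect fourth (5), so doubly diminished.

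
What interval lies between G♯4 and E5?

minor sixth

Counting letters G–A–B–C–D–E gives a sixth.
G#→E = 8 semitones, 1 narrower than the major sixth (9), so minor.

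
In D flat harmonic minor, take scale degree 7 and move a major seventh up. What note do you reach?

B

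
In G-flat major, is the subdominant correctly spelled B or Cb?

Each scale degree takes a distinct letter name. Degree 4 of a scale on G must use the letter C.
Cb and B are enharmonically the same pitch, but only Cb uses the letter C, so it is the correct spelling here.

Cb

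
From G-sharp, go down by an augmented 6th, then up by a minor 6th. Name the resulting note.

An augmented sixth down from G# is Bb (letter B, 10 semitones down).
A minor sixth up from Bb is Gb (letter G, 8 semitones up).

Gb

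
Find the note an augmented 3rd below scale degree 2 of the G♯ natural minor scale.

Scale degree 2 of G# natural minor is A#.
An augmented third (5 semitones) below A# lands on the letter F, giving F.

F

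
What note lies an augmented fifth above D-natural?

A fifth above D lands on the letter A.
An augmented fifth spans 8 semitones, so D moves to pitch class 10. On the letter A that is A#.

A#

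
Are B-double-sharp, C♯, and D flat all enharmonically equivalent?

Yes

B## = pitch class 1 and C# = pitch class 1 and Db = pitch class 1 — the same pitch class, so they are enharmonic equivalents.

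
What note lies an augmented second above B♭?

B up a major second is C#, so the target letter is C.
From Bb, an augmented second is 3 semitones up: C#.

C#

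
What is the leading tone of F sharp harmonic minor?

E#

The F# harmonic minor scale runs F# G# A B C# D E#.
Degree 7 is E#.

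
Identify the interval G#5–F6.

diminished seventh

The letter names run G→F, a span of 6 letter steps, so the interval is some kind of seventh.
G# to F is 9 semitones. A major seventh is 11, so 9 makes it diminished.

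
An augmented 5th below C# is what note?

A fifth below C lands on the letter F.
An augmented fifth spans 8 semitones, so C# moves to pitch class 5. On the letter F that is F.

F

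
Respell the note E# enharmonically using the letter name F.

F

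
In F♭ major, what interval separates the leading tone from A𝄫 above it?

The leading tone of Fb major is Eb.
Eb up to Abb: letters E→A make it a fourth; 4 semitones makes it diminished.

diminished fourth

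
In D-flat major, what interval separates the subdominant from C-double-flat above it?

The subdominant of Db major is Gb.
Gb up to Cbb: letters G→C make it a fourth; 4 semitones makes it diminished.

diminished fourth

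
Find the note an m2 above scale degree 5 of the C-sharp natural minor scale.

A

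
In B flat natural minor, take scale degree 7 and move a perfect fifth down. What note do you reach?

Db

Scale degree 7 of Bb natural minor is Ab.
A perfect fifth (7 semitones) below Ab lands on the letter D, giving Db.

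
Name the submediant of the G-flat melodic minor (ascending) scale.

Eb

The Gb melodic minor (ascending) scale runs Gb Ab Bbb Cb Db Eb F.
Degree 6 is Eb.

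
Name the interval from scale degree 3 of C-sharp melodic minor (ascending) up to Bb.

diminished fifth

Scale degree 3 of C# melodic minor (ascending) is E.
E up to Bb: letters E→B make it a fifth; 6 semitones makes it diminished.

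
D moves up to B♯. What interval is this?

augmented sixth

Counting letters D–E–F–G–A–B gives a sixth.
D→B# = 10 semitones, 1 wider than the major sixth (9), so augmented.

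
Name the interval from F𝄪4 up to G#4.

Counting letters F–G gives a second.
F##→G# = 1 semitone, 1 narrower than the major second (2), so minor.

minor second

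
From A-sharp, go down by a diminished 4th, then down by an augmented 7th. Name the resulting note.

F#

A diminished fourth down from A# is E## (letter E, 4 semitones down).
An augmented seventh down from E## is F# (letter F, 12 semitones down).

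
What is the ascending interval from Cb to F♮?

augmented fourth

The letter names run C→F, a span of 3 letter steps, so the interval is some kind of fourth.
Cb to F is 6 semitones. A perfect fourth is 5, so 6 makes it augmented.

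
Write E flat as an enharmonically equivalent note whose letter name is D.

Eb is pitch class 3. The letter D alone is pitch class 2.
To reach pitch class 3 from D requires an offset of +1 semitone, i.e. sharp: D#.

D#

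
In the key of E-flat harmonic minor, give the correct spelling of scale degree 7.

The Eb harmonic minor scale runs Eb F Gb Ab Bb Cb D.
Degree 7 is D.

D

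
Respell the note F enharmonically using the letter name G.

Gbb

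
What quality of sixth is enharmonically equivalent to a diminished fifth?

A diminished fifth spans 6 semitones.
A sixth spanning 6 semitones is doubly diminished (the major sixth is 9).

doubly diminished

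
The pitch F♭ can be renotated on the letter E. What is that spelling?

E

Plain E sits at the same pitch as Fb, so on the letter E the same pitch needs a natural: E.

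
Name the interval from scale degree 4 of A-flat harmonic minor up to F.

major third

Scale degree 4 of Ab harmonic minor is Db.
Db up to F: letters D→F make it a third; 4 semitones makes it major.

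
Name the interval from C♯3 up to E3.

minor third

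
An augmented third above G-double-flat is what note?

G up a major third is B, so the target letter is B.
From Gbb, an augmented third is 5 semitones up: Bb.

Bb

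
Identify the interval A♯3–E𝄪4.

The letter names run A→E, a span of 4 letter steps, so the interval is some kind of fifth.
A# to E## is 8 semitones. A perfect fifth is 7, so 8 makes it augmented.

augmented fifth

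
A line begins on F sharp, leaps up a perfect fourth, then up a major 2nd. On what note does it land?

A perfect fourth up from F# is B (letter B, 5 semitones up).
A major second up from B is C# (letter C, 2 semitones up).

C#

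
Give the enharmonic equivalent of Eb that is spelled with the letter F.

Eb is pitch class 3. The letter F alone is pitch class 5.
To reach pitch class 3 from F requires an offset of -2 semitones, i.e. double flat: Fbb.

Fbb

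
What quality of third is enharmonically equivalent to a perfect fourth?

augmented

A perfect fourth spans 5 semitones.
A third spanning 5 semitones is augmented (the major third is 4).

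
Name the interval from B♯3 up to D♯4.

minor third

Counting letters B–C–D gives a third.
B#→D# = 3 semitones, 1 narrower than the major third (4), so minor.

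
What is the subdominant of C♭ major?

Fb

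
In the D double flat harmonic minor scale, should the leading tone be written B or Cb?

Cb

Each scale degree takes a distinct letter name. Degree 7 of a scale on D must use the letter C.
Cb and B are enharmonically the same pitch, but only Cb uses the letter C, so it is the correct spelling here.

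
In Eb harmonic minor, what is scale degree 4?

Degree 4 takes the letter 3 steps above E, which is A.
In harmonic minor, degree 4 sits 5 semitones above the tonic. Eb + 5 semitones is pitch class 8, spelled on A as Ab.

Ab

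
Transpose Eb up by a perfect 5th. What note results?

Bb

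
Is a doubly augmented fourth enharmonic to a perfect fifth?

A doubly augmented fourth spans 7 semitones; a perfect fifth spans 7.
They are enharmonically equivalent.

Yes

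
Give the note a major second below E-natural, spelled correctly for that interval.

D

E down a major second is D, so the target letter is D.
From E, a major second is 2 semitones down: D.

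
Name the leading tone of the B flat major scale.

Degree 7 takes the letter 6 steps above B, which is A.
In major, degree 7 sits 11 semitones above the tonic. Bb + 11 semitones is pitch class 9, spelled on A as A.

A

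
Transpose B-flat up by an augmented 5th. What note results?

A fifth above B lands on the letter F.
An augmented fifth spans 8 semitones, so Bb moves to pitch class 6. On the letter F that is F#.

F#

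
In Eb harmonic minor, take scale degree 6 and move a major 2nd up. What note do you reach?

Scale degree 6 of Eb harmonic minor is Cb.
A major second (2 semitones) above Cb lands on the letter D, giving Db.

Db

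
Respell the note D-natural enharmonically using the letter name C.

C##

D is pitch class 2. The letter C alone is pitch class 0.
To reach pitch class 2 from C requires an offset of +2 semitones, i.e. double sharp: C##.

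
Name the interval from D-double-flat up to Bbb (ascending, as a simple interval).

major sixth

The letter names run D→B, a span of 5 letter steps, so the interval is some kind of sixth.
Dbb to Bbb is 9 semitones. A major sixth is 9, so 9 makes it major.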